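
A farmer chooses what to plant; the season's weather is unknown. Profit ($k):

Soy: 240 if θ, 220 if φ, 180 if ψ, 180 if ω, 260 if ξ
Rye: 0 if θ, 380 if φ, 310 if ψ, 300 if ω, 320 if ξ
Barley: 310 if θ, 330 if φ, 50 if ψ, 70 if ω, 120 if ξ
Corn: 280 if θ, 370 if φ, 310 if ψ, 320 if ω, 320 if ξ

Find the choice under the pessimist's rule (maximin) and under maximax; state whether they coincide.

Row minima: Soy=180, Rye=0, Barley=50, Corn=280
Best worst-case = 280 → Corn.
Row maxima: Soy=260, Rye=380, Barley=330, Corn=370
Best best-case = 380 → Rye.

maximin → Corn; maximax → Rye (disagree)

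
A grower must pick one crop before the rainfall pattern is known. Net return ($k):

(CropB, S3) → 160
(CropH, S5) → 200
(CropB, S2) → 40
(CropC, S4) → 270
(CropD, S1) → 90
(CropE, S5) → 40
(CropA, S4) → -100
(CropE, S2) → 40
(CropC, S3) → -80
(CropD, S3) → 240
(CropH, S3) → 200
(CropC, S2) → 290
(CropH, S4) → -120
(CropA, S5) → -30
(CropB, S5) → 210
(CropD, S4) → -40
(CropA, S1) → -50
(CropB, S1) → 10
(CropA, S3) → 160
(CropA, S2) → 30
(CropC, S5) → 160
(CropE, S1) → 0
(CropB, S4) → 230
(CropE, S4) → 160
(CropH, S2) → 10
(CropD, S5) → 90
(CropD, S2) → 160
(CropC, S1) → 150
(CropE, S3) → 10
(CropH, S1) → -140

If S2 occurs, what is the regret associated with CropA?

Best payoff under S2 is 290.
Regret = 290 − 30 = 260.

260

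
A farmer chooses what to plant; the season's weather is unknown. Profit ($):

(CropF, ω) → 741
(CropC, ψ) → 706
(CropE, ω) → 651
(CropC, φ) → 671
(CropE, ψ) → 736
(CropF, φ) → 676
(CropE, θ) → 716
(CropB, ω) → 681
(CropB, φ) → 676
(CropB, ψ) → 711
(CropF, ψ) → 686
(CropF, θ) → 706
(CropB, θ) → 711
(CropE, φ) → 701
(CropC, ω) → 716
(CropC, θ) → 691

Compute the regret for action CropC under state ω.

25

Best payoff under ω is 741.
Regret = 741 − 716 = 25.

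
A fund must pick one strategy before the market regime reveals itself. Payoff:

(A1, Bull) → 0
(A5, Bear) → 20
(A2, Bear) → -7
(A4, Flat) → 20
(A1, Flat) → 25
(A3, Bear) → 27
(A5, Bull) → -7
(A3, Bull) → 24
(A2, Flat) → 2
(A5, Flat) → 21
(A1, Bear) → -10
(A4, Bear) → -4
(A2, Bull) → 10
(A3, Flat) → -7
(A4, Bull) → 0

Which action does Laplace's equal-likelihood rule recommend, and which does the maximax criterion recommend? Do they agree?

laplace → A3; maximax → A3 (agree)

Row averages: A1=5, A2=5/3, A3=44/3, A4=16/3, A5=34/3
Highest average = 44/3 → A3.
Row maxima: A1=25, A2=10, A3=27, A4=20, A5=21
Best best-case = 27 → A3.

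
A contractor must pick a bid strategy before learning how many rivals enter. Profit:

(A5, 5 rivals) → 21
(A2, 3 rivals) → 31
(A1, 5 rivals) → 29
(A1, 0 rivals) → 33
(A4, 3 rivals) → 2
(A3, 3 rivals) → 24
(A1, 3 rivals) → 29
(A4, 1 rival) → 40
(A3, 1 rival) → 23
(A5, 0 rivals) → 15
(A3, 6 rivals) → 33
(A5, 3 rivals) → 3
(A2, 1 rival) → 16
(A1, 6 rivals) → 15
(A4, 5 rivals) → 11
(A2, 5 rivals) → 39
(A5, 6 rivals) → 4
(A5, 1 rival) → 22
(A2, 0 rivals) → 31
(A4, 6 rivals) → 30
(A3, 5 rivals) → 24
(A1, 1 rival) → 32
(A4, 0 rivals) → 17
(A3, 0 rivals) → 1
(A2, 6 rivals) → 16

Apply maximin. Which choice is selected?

Row minima: A1=15, A2=16, A3=1, A4=2, A5=3
Best worst-case = 16 → A2.

A2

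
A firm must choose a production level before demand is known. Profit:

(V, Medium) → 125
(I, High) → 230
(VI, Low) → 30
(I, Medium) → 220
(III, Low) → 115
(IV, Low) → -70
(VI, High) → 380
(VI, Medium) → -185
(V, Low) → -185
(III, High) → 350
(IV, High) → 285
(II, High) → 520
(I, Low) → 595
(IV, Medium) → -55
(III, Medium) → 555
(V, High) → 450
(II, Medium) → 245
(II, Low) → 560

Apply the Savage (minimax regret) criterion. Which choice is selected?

Column bests: Low=595, Medium=555, High=520.
I regrets: 0, 335, 290 → max 335
II regrets: 35, 310, 0 → max 310
III regrets: 480, 0, 170 → max 480
IV regrets: 665, 610, 235 → max 665
V regrets: 780, 430, 70 → max 780
VI regrets: 565, 740, 140 → max 740
Smallest max regret = 310 → II.

II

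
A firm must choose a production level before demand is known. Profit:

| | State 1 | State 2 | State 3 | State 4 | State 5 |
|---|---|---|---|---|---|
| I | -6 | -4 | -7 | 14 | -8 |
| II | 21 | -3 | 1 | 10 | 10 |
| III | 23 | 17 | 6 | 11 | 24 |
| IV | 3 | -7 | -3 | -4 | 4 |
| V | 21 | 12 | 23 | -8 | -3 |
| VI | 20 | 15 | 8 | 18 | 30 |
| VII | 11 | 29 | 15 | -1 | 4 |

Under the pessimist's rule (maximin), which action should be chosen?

VI

Row minima: I=-8, II=-3, III=6, IV=-7, V=-8, VI=8, VII=-1
Best worst-case = 8 → VI.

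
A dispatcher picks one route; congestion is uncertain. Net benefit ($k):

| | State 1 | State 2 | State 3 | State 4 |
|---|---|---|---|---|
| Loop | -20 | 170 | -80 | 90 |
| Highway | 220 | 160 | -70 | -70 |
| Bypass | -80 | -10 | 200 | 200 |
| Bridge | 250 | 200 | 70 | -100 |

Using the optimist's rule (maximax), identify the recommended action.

Bridge

Row maxima: Loop=170, Highway=220, Bypass=200, Bridge=250
Best best-case = 250 → Bridge.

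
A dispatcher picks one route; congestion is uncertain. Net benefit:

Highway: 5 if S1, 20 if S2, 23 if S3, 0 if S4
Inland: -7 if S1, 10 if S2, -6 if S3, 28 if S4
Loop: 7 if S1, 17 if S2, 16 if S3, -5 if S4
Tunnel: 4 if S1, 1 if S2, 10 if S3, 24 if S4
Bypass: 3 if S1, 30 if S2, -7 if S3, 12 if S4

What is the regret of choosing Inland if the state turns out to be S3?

Best payoff under S3 is 23.
Regret = 23 − (-6) = 29.

29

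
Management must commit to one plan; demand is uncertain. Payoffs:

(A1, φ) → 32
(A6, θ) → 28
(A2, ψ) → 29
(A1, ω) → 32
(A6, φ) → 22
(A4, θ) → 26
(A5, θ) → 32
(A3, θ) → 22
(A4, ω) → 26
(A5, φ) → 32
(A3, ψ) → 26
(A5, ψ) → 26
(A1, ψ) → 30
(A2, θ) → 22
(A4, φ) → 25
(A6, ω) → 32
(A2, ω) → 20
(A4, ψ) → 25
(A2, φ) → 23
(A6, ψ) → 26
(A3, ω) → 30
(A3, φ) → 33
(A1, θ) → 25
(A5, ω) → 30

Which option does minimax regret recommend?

A5

Column bests: θ=32, φ=33, ψ=30, ω=32.
A1 regrets: 7, 1, 0, 0 → max 7
A2 regrets: 10, 10, 1, 12 → max 12
A3 regrets: 10, 0, 4, 2 → max 10
A4 regrets: 6, 8, 5, 6 → max 8
A5 regrets: 0, 1, 4, 2 → max 4
A6 regrets: 4, 11, 4, 0 → max 11
Smallest max regret = 4 → A5.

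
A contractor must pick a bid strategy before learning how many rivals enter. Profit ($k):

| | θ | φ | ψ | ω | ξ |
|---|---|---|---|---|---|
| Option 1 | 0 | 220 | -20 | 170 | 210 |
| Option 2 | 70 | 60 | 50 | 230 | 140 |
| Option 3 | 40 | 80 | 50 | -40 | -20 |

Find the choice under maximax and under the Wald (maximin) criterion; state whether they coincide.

maximax → Option 2; maximin → Option 2 (agree)

Row maxima: Option 1=220, Option 2=230, Option 3=80
Best best-case = 230 → Option 2.
Row minima: Option 1=-20, Option 2=50, Option 3=-40
Best worst-case = 50 → Option 2.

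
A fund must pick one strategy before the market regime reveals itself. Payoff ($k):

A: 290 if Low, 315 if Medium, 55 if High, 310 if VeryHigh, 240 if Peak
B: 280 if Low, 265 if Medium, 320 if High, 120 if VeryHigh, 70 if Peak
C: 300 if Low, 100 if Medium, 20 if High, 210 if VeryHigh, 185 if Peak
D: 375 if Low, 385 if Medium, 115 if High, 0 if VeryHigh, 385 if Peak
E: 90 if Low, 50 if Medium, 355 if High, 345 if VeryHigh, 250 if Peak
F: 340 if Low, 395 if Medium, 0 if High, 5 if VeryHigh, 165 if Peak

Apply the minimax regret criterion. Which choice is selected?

A

Column bests: Low=375, Medium=395, High=355, VeryHigh=345, Peak=385.
A regrets: 85, 80, 300, 35, 145 → max 300
B regrets: 95, 130, 35, 225, 315 → max 315
C regrets: 75, 295, 335, 135, 200 → max 335
D regrets: 0, 10, 240, 345, 0 → max 345
E regrets: 285, 345, 0, 0, 135 → max 345
F regrets: 35, 0, 355, 340, 220 → max 355
Smallest max regret = 300 → A.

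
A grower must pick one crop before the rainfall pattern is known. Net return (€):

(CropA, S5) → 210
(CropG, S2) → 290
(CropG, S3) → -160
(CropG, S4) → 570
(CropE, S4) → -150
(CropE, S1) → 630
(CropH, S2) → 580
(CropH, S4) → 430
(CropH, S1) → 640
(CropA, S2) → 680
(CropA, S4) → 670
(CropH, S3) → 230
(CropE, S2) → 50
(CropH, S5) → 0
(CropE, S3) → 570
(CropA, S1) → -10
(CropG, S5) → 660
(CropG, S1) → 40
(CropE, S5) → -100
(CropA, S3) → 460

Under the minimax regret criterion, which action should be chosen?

Column bests: S1=640, S2=680, S3=570, S4=670, S5=660.
CropG regrets: 600, 390, 730, 100, 0 → max 730
CropA regrets: 650, 0, 110, 0, 450 → max 650
CropH regrets: 0, 100, 340, 240, 660 → max 660
CropE regrets: 10, 630, 0, 820, 760 → max 820
Smallest max regret = 650 → CropA.

CropA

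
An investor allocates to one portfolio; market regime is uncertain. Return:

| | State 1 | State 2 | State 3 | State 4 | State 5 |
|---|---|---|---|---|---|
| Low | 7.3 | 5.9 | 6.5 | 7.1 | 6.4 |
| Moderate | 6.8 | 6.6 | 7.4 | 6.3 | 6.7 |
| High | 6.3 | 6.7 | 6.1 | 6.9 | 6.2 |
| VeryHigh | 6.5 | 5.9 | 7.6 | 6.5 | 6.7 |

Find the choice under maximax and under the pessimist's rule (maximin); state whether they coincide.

Row maxima: Low=7.3, Moderate=7.4, High=6.9, VeryHigh=7.6
Best best-case = 7.6 → VeryHigh.
Row minima: Low=5.9, Moderate=6.3, High=6.1, VeryHigh=5.9
Best worst-case = 6.3 → Moderate.

maximax → VeryHigh; maximin → Moderate (disagree)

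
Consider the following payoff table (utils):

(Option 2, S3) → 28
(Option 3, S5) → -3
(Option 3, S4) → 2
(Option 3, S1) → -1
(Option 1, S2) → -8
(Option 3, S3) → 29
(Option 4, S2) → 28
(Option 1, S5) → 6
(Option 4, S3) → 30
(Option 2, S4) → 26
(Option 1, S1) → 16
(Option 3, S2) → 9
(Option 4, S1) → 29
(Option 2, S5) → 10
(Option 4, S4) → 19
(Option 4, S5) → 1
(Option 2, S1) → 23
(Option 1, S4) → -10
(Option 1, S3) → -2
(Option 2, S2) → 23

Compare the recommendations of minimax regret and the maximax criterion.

Column bests: S1=29, S2=28, S3=30, S4=26, S5=10.
Option 1 regrets: 13, 36, 32, 36, 4 → max 36
Option 2 regrets: 6, 5, 2, 0, 0 → max 6
Option 3 regrets: 30, 19, 1, 24, 13 → max 30
Option 4 regrets: 0, 0, 0, 7, 9 → max 9
Smallest max regret = 6 → Option 2.
Row maxima: Option 1=16, Option 2=28, Option 3=29, Option 4=30
Best best-case = 30 → Option 4.

minimax regret → Option 2; maximax → Option 4 (disagree)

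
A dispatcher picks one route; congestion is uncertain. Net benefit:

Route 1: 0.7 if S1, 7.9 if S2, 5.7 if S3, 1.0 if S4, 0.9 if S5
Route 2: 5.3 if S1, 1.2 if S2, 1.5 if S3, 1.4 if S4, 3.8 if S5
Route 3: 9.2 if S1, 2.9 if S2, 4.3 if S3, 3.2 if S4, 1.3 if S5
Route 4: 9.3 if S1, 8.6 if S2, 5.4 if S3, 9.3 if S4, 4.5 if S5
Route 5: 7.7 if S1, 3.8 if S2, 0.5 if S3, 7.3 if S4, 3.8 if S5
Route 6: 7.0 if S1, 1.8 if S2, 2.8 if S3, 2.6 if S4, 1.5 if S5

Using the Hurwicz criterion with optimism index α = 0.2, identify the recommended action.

Route 1: 0.2·7.9 + 0.8·0.7 = 2.14
Route 2: 0.2·5.3 + 0.8·1.2 = 2.02
Route 3: 0.2·9.2 + 0.8·1.3 = 2.88
Route 4: 0.2·9.3 + 0.8·4.5 = 5.46
Route 5: 0.2·7.7 + 0.8·0.5 = 1.94
Route 6: 0.2·7.0 + 0.8·1.5 = 2.6
Highest Hurwicz score = 5.46 → Route 4.

Route 4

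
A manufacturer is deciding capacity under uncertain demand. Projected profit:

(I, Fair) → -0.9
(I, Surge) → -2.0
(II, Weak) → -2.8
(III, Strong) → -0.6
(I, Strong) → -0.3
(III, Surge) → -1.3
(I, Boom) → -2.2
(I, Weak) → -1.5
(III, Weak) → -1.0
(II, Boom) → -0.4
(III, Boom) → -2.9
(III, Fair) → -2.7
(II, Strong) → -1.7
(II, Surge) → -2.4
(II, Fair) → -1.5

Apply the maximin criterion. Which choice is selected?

I

Row minima: I=-2.2, II=-2.8, III=-2.9
Best worst-case = -2.2 → I.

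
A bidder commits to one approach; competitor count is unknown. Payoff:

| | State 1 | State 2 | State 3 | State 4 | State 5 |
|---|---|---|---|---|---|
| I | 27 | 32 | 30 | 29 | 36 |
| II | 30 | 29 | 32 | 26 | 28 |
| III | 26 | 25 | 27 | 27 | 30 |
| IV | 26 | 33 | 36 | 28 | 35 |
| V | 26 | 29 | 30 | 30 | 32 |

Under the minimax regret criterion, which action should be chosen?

IV

Column bests: State 1=30, State 2=33, State 3=36, State 4=30, State 5=36.
I regrets: 3, 1, 6, 1, 0 → max 6
II regrets: 0, 4, 4, 4, 8 → max 8
III regrets: 4, 8, 9, 3, 6 → max 9
IV regrets: 4, 0, 0, 2, 1 → max 4
V regrets: 4, 4, 6, 0, 4 → max 6
Smallest max regret = 4 → IV.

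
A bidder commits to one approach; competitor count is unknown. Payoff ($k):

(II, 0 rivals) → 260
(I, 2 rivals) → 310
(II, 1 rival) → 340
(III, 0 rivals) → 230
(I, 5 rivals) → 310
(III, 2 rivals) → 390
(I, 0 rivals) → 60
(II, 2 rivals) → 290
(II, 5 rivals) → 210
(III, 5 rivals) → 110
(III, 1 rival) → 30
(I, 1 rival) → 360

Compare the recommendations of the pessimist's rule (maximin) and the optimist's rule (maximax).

maximin → II; maximax → III (disagree)

Row minima: I=60, II=210, III=30
Best worst-case = 210 → II.
Row maxima: I=360, II=340, III=390
Best best-case = 390 → III.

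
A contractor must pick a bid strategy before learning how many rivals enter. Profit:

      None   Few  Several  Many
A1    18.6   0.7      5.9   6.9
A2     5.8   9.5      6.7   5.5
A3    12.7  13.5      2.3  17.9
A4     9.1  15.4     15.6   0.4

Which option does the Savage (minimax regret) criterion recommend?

Column bests: None=18.6, Few=15.4, Several=15.6, Many=17.9.
A1 regrets: 0.0, 14.7, 9.7, 11.0 → max 14.7
A2 regrets: 12.8, 5.9, 8.9, 12.4 → max 12.8
A3 regrets: 5.9, 1.9, 13.3, 0.0 → max 13.3
A4 regrets: 9.5, 0.0, 0.0, 17.5 → max 17.5
Smallest max regret = 12.8 → A2.

A2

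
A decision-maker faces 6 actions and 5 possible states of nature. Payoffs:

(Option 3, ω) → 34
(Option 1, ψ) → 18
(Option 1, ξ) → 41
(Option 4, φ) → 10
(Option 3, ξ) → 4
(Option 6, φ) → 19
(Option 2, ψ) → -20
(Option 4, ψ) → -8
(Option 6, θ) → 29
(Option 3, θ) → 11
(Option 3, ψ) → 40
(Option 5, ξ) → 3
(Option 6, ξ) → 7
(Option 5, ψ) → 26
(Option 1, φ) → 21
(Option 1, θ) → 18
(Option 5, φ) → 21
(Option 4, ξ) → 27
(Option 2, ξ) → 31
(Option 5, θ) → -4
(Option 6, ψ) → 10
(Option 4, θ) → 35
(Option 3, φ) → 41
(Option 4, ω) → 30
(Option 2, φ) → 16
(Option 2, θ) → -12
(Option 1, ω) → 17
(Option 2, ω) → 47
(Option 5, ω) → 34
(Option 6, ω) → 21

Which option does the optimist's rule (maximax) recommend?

Row maxima: Option 1=41, Option 2=47, Option 3=41, Option 4=35, Option 5=34, Option 6=29
Best best-case = 47 → Option 2.

Option 2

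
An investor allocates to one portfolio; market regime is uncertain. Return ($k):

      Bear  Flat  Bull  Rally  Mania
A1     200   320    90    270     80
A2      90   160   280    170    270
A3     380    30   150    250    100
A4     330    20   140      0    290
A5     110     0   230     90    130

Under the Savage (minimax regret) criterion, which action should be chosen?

Column bests: Bear=380, Flat=320, Bull=280, Rally=270, Mania=290.
A1 regrets: 180, 0, 190, 0, 210 → max 210
A2 regrets: 290, 160, 0, 100, 20 → max 290
A3 regrets: 0, 290, 130, 20, 190 → max 290
A4 regrets: 50, 300, 140, 270, 0 → max 300
A5 regrets: 270, 320, 50, 180, 160 → max 320
Smallest max regret = 210 → A1.

A1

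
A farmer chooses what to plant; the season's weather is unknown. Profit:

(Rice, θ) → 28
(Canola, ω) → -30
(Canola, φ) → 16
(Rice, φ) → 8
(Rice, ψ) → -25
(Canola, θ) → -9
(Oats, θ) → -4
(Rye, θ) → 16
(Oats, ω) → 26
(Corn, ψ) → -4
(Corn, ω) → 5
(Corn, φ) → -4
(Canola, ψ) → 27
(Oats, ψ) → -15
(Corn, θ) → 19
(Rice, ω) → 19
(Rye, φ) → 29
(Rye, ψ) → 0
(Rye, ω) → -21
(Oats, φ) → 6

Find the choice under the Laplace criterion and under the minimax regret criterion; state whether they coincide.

laplace → Rice; minimax regret → Corn (disagree)

Row averages: Rice=7.5, Oats=3.25, Corn=4, Rye=6, Canola=1
Highest average = 7.5 → Rice.
Column bests: θ=28, φ=29, ψ=27, ω=26.
Rice regrets: 0, 21, 52, 7 → max 52
Oats regrets: 32, 23, 42, 0 → max 42
Corn regrets: 9, 33, 31, 21 → max 33
Rye regrets: 12, 0, 27, 47 → max 47
Canola regrets: 37, 13, 0, 56 → max 56
Smallest max regret = 33 → Corn.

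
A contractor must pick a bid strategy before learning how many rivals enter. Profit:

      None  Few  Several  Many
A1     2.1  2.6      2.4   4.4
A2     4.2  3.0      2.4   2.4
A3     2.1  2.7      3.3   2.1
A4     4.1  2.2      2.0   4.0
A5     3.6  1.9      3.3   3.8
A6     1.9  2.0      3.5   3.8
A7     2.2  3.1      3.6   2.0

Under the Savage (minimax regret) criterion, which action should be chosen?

A5

Column bests: None=4.2, Few=3.1, Several=3.6, Many=4.4.
A1 regrets: 2.1, 0.5, 1.2, 0.0 → max 2.1
A2 regrets: 0.0, 0.1, 1.2, 2.0 → max 2.0
A3 regrets: 2.1, 0.4, 0.3, 2.3 → max 2.3
A4 regrets: 0.1, 0.9, 1.6, 0.4 → max 1.6
A5 regrets: 0.6, 1.2, 0.3, 0.6 → max 1.2
A6 regrets: 2.3, 1.1, 0.1, 0.6 → max 2.3
A7 regrets: 2.0, 0.0, 0.0, 2.4 → max 2.4
Smallest max regret = 1.2 → A5.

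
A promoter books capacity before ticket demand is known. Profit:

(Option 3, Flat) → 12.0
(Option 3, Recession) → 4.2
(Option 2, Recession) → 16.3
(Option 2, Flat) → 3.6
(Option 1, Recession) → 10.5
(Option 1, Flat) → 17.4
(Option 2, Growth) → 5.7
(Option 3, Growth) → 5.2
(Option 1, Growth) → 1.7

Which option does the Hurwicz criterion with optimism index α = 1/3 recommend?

Option 2

Option 1: 1/3·17.4 + 2/3·1.7 = 104/15
Option 2: 1/3·16.3 + 2/3·3.6 = 47/6
Option 3: 1/3·12.0 + 2/3·4.2 = 6.8
Highest Hurwicz score = 47/6 → Option 2.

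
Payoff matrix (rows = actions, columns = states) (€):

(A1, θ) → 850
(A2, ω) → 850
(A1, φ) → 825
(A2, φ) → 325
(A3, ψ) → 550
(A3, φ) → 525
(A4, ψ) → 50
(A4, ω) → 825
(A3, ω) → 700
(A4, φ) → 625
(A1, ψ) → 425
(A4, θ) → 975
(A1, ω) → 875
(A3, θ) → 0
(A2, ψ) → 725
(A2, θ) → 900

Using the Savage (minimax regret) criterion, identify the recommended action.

A1

Column bests: θ=975, φ=825, ψ=725, ω=875.
A1 regrets: 125, 0, 300, 0 → max 300
A2 regrets: 75, 500, 0, 25 → max 500
A3 regrets: 975, 300, 175, 175 → max 975
A4 regrets: 0, 200, 675, 50 → max 675
Smallest max regret = 300 → A1.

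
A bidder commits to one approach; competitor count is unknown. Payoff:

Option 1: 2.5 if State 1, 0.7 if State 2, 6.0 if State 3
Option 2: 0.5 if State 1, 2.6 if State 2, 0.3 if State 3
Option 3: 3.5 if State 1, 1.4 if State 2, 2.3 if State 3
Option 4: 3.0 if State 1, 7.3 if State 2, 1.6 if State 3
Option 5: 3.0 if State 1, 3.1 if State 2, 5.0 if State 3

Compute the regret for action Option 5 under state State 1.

0.5

Best payoff under State 1 is 3.5.
Regret = 3.5 − 3.0 = 0.5.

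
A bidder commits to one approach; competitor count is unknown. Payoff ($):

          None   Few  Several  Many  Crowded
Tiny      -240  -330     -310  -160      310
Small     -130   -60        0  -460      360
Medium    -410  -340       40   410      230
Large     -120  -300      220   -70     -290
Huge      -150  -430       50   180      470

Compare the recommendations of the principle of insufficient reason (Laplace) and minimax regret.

Row averages: Tiny=-146, Small=-58, Medium=-14, Large=-112, Huge=24
Highest average = 24 → Huge.
Column bests: None=-120, Few=-60, Several=220, Many=410, Crowded=470.
Tiny regrets: 120, 270, 530, 570, 160 → max 570
Small regrets: 10, 0, 220, 870, 110 → max 870
Medium regrets: 290, 280, 180, 0, 240 → max 290
Large regrets: 0, 240, 0, 480, 760 → max 760
Huge regrets: 30, 370, 170, 230, 0 → max 370
Smallest max regret = 290 → Medium.

laplace → Huge; minimax regret → Medium (disagree)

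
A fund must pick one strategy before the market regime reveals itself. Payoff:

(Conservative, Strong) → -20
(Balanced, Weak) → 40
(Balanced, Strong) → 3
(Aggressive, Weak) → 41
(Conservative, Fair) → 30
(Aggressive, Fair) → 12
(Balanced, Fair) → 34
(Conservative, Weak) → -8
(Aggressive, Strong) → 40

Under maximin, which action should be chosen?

Row minima: Conservative=-20, Balanced=3, Aggressive=12
Best worst-case = 12 → Aggressive.

Aggressive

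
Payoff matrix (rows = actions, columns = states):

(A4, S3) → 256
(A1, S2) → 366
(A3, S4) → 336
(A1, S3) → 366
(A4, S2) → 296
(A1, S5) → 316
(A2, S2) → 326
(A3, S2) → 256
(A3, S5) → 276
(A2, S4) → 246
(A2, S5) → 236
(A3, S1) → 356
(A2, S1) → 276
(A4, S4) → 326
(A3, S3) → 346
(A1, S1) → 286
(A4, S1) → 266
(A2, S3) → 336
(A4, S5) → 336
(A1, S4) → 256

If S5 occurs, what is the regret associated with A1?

Best payoff under S5 is 336.
Regret = 336 − 316 = 20.

20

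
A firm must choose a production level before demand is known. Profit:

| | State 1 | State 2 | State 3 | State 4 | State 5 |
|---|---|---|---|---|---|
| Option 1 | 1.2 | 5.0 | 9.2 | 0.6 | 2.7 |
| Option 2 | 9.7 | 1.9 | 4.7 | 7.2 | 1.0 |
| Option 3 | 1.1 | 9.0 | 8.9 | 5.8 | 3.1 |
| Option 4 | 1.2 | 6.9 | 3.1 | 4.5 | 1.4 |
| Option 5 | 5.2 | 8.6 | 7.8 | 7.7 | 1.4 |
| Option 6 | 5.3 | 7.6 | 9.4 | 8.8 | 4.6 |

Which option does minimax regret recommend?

Option 6

Column bests: State 1=9.7, State 2=9.0, State 3=9.4, State 4=8.8, State 5=4.6.
Option 1 regrets: 8.5, 4.0, 0.2, 8.2, 1.9 → max 8.5
Option 2 regrets: 0.0, 7.1, 4.7, 1.6, 3.6 → max 7.1
Option 3 regrets: 8.6, 0.0, 0.5, 3.0, 1.5 → max 8.6
Option 4 regrets: 8.5, 2.1, 6.3, 4.3, 3.2 → max 8.5
Option 5 regrets: 4.5, 0.4, 1.6, 1.1, 3.2 → max 4.5
Option 6 regrets: 4.4, 1.4, 0.0, 0.0, 0.0 → max 4.4
Smallest max regret = 4.4 → Option 6.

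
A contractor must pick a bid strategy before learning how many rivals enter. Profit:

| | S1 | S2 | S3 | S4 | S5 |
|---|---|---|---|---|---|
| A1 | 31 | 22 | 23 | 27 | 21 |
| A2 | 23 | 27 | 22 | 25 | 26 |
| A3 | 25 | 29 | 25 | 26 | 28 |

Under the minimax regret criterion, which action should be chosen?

Column bests: S1=31, S2=29, S3=25, S4=27, S5=28.
A1 regrets: 0, 7, 2, 0, 7 → max 7
A2 regrets: 8, 2, 3, 2, 2 → max 8
A3 regrets: 6, 0, 0, 1, 0 → max 6
Smallest max regret = 6 → A3.

A3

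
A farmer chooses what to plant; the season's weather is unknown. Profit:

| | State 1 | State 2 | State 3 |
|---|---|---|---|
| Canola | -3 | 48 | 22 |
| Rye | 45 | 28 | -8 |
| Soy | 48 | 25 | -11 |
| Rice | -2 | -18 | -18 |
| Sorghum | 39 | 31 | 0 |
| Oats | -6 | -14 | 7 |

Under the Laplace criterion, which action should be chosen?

Sorghum

Row averages: Canola=67/3, Rye=65/3, Soy=62/3, Rice=-38/3, Sorghum=70/3, Oats=-13/3
Highest average = 70/3 → Sorghum.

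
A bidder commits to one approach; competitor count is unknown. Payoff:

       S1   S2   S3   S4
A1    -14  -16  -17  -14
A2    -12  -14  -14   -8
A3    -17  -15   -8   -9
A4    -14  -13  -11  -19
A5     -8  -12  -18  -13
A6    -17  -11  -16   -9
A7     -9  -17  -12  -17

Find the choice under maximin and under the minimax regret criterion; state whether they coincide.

maximin → A2; minimax regret → A2 (agree)

Row minima: A1=-17, A2=-14, A3=-17, A4=-19, A5=-18, A6=-17, A7=-17
Best worst-case = -14 → A2.
Column bests: S1=-8, S2=-11, S3=-8, S4=-8.
A1 regrets: 6, 5, 9, 6 → max 9
A2 regrets: 4, 3, 6, 0 → max 6
A3 regrets: 9, 4, 0, 1 → max 9
A4 regrets: 6, 2, 3, 11 → max 11
A5 regrets: 0, 1, 10, 5 → max 10
A6 regrets: 9, 0, 8, 1 → max 9
A7 regrets: 1, 6, 4, 9 → max 9
Smallest max regret = 6 → A2.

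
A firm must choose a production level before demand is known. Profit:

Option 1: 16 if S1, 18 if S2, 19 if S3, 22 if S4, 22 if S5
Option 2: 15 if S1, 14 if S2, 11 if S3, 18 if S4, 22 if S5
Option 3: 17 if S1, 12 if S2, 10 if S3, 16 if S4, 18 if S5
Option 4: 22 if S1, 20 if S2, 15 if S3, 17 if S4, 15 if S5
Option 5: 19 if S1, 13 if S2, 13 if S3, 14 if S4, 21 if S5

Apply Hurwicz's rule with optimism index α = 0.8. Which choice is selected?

Option 1: 0.8·22 + 0.2·16 = 20.8
Option 2: 0.8·22 + 0.2·11 = 19.8
Option 3: 0.8·18 + 0.2·10 = 16.4
Option 4: 0.8·22 + 0.2·15 = 20.6
Option 5: 0.8·21 + 0.2·13 = 19.4
Highest Hurwicz score = 20.8 → Option 1.

Option 1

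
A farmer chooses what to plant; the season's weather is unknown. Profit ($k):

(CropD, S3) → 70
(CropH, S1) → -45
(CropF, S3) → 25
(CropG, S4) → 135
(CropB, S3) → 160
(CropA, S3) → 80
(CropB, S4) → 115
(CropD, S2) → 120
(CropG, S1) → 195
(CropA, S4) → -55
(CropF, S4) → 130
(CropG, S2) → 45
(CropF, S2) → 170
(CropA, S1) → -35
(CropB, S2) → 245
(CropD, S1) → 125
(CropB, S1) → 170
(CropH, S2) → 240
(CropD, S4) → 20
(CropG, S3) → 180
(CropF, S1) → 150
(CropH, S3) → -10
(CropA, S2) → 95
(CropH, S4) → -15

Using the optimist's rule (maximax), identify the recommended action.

CropB

Row maxima: CropF=170, CropD=125, CropB=245, CropH=240, CropG=195, CropA=95
Best best-case = 245 → CropB.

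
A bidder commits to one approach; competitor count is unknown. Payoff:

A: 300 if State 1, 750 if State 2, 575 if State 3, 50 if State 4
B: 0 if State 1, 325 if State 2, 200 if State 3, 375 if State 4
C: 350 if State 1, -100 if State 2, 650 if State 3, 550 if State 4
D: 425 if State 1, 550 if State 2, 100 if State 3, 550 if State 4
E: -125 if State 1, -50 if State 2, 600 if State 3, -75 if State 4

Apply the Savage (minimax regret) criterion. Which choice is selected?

B

Column bests: State 1=425, State 2=750, State 3=650, State 4=550.
A regrets: 125, 0, 75, 500 → max 500
B regrets: 425, 425, 450, 175 → max 450
C regrets: 75, 850, 0, 0 → max 850
D regrets: 0, 200, 550, 0 → max 550
E regrets: 550, 800, 50, 625 → max 800
Smallest max regret = 450 → B.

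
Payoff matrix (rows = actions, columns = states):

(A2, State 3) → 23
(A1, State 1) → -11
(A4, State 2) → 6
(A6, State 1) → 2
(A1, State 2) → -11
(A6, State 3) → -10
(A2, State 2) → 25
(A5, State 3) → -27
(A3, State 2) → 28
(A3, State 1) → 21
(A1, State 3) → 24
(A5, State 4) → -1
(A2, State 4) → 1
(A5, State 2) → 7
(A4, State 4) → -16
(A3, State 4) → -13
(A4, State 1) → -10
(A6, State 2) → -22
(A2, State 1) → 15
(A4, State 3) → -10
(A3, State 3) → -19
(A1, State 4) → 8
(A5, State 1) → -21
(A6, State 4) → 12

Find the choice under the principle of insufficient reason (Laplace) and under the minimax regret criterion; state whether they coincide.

laplace → A2; minimax regret → A2 (agree)

Row averages: A1=2.5, A2=16, A3=4.25, A4=-7.5, A5=-10.5, A6=-4.5
Highest average = 16 → A2.
Column bests: State 1=21, State 2=28, State 3=24, State 4=12.
A1 regrets: 32, 39, 0, 4 → max 39
A2 regrets: 6, 3, 1, 11 → max 11
A3 regrets: 0, 0, 43, 25 → max 43
A4 regrets: 31, 22, 34, 28 → max 34
A5 regrets: 42, 21, 51, 13 → max 51
A6 regrets: 19, 50, 34, 0 → max 50
Smallest max regret = 11 → A2.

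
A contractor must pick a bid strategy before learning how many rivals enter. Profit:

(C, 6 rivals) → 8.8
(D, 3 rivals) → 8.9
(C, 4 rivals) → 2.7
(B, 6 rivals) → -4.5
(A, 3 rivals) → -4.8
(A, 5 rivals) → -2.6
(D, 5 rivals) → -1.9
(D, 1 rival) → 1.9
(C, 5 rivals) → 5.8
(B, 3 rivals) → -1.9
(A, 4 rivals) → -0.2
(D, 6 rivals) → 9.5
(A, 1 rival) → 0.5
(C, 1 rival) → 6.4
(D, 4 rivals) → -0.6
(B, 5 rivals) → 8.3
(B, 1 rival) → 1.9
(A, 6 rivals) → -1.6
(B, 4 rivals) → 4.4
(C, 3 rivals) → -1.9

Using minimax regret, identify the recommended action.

D

Column bests: 1 rival=6.4, 3 rivals=8.9, 4 rivals=4.4, 5 rivals=8.3, 6 rivals=9.5.
A regrets: 5.9, 13.7, 4.6, 10.9, 11.1 → max 13.7
B regrets: 4.5, 10.8, 0.0, 0.0, 14.0 → max 14.0
C regrets: 0.0, 10.8, 1.7, 2.5, 0.7 → max 10.8
D regrets: 4.5, 0.0, 5.0, 10.2, 0.0 → max 10.2
Smallest max regret = 10.2 → D.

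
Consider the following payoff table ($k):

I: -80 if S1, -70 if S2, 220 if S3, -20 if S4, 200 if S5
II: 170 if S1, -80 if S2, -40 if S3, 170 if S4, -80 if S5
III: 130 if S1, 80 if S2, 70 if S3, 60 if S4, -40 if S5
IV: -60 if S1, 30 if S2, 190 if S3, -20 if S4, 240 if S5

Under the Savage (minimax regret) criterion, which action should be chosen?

IV

Column bests: S1=170, S2=80, S3=220, S4=170, S5=240.
I regrets: 250, 150, 0, 190, 40 → max 250
II regrets: 0, 160, 260, 0, 320 → max 320
III regrets: 40, 0, 150, 110, 280 → max 280
IV regrets: 230, 50, 30, 190, 0 → max 230
Smallest max regret = 230 → IV.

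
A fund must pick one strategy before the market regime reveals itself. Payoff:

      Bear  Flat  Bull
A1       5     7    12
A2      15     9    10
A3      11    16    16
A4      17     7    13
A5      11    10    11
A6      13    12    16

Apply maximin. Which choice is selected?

A6

Row minima: A1=5, A2=9, A3=11, A4=7, A5=10, A6=12
Best worst-case = 12 → A6.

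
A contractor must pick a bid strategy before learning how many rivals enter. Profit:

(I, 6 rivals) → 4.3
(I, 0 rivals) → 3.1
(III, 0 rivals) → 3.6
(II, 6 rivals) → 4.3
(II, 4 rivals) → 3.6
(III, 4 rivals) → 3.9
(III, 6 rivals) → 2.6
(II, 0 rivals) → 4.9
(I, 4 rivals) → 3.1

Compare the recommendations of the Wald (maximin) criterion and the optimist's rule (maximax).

maximin → II; maximax → II (agree)

Row minima: I=3.1, II=3.6, III=2.6
Best worst-case = 3.6 → II.
Row maxima: I=4.3, II=4.9, III=3.9
Best best-case = 4.9 → II.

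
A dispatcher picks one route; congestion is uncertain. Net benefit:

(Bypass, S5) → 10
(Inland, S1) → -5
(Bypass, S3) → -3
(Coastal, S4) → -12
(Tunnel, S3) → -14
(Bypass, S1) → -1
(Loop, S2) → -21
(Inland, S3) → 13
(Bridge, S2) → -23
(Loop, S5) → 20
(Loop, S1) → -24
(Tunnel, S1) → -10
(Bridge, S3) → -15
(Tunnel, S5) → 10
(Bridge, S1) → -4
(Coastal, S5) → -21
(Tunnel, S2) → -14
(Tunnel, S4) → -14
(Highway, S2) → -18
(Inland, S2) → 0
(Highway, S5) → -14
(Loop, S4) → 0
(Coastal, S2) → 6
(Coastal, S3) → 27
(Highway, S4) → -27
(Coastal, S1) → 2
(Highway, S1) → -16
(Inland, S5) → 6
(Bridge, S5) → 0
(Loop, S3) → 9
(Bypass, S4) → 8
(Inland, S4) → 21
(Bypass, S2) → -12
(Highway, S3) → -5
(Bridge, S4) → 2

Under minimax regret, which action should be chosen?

Column bests: S1=2, S2=6, S3=27, S4=21, S5=20.
Bridge regrets: 6, 29, 42, 19, 20 → max 42
Inland regrets: 7, 6, 14, 0, 14 → max 14
Coastal regrets: 0, 0, 0, 33, 41 → max 41
Tunnel regrets: 12, 20, 41, 35, 10 → max 41
Bypass regrets: 3, 18, 30, 13, 10 → max 30
Highway regrets: 18, 24, 32, 48, 34 → max 48
Loop regrets: 26, 27, 18, 21, 0 → max 27
Smallest max regret = 14 → Inland.

Inland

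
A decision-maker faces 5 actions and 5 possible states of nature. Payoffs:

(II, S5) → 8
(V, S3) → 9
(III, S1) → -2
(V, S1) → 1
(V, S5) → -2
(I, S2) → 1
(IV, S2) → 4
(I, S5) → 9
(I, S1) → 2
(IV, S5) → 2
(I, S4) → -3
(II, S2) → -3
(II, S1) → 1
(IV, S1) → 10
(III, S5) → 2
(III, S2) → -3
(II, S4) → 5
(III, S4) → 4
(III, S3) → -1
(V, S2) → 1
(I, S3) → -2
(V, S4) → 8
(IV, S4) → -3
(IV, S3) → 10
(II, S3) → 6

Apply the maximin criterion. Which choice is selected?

Row minima: I=-3, II=-3, III=-3, IV=-3, V=-2
Best worst-case = -2 → V.

V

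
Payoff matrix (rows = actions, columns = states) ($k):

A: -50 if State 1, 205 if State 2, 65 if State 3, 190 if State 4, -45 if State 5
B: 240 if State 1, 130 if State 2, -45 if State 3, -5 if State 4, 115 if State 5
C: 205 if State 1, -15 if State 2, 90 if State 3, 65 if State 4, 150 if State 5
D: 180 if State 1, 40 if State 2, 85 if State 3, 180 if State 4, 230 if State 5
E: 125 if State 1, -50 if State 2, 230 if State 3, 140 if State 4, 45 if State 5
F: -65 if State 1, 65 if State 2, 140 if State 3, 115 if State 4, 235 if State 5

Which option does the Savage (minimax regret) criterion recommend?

Column bests: State 1=240, State 2=205, State 3=230, State 4=190, State 5=235.
A regrets: 290, 0, 165, 0, 280 → max 290
B regrets: 0, 75, 275, 195, 120 → max 275
C regrets: 35, 220, 140, 125, 85 → max 220
D regrets: 60, 165, 145, 10, 5 → max 165
E regrets: 115, 255, 0, 50, 190 → max 255
F regrets: 305, 140, 90, 75, 0 → max 305
Smallest max regret = 165 → D.

D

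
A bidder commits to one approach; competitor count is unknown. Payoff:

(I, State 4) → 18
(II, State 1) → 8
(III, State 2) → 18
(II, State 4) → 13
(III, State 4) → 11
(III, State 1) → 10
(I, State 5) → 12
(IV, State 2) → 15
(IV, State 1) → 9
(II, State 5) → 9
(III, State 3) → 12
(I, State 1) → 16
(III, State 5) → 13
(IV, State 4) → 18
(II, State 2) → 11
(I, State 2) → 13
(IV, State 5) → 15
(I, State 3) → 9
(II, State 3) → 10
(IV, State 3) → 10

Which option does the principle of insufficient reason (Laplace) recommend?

Row averages: I=13.6, II=10.2, III=12.8, IV=13.4
Highest average = 13.6 → I.

I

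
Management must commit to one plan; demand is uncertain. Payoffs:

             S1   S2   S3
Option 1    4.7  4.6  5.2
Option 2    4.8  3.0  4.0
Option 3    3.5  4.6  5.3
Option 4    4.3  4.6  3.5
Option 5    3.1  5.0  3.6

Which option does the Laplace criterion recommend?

Option 1

Row averages: Option 1=29/6, Option 2=59/15, Option 3=67/15, Option 4=62/15, Option 5=3.9
Highest average = 29/6 → Option 1.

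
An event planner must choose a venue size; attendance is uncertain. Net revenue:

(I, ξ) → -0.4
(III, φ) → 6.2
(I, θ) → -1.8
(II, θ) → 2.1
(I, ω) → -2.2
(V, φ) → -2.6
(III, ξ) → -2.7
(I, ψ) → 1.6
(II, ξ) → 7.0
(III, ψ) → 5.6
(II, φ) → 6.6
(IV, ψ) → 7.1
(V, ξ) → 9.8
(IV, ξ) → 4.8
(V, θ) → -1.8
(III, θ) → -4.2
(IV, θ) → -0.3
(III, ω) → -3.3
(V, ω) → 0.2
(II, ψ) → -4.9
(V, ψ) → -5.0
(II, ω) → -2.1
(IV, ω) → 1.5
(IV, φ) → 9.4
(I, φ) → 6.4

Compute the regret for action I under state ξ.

10.2

Best payoff under ξ is 9.8.
Regret = 9.8 − (-0.4) = 10.2.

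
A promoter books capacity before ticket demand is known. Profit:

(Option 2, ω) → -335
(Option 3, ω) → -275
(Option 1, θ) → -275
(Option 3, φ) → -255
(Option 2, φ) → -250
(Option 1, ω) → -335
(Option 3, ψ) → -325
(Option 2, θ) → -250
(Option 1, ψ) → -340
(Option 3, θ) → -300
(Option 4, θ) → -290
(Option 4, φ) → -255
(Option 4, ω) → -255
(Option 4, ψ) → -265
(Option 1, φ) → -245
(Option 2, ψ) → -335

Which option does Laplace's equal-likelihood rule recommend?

Option 4

Row averages: Option 1=-298.75, Option 2=-292.5, Option 3=-288.75, Option 4=-266.25
Highest average = -266.25 → Option 4.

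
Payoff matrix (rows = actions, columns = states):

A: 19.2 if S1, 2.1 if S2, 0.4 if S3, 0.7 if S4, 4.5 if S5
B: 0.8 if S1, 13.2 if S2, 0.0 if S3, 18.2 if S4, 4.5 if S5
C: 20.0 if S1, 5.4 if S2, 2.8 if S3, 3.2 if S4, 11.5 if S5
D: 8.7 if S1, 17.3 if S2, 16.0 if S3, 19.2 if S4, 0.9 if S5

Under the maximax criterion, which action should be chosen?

Row maxima: A=19.2, B=18.2, C=20.0, D=19.2
Best best-case = 20.0 → C.

C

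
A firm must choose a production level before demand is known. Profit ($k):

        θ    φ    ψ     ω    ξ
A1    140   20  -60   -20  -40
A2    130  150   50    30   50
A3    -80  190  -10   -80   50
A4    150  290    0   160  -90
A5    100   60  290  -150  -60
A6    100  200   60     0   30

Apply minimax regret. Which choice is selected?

Column bests: θ=150, φ=290, ψ=290, ω=160, ξ=50.
A1 regrets: 10, 270, 350, 180, 90 → max 350
A2 regrets: 20, 140, 240, 130, 0 → max 240
A3 regrets: 230, 100, 300, 240, 0 → max 300
A4 regrets: 0, 0, 290, 0, 140 → max 290
A5 regrets: 50, 230, 0, 310, 110 → max 310
A6 regrets: 50, 90, 230, 160, 20 → max 230
Smallest max regret = 230 → A6.

A6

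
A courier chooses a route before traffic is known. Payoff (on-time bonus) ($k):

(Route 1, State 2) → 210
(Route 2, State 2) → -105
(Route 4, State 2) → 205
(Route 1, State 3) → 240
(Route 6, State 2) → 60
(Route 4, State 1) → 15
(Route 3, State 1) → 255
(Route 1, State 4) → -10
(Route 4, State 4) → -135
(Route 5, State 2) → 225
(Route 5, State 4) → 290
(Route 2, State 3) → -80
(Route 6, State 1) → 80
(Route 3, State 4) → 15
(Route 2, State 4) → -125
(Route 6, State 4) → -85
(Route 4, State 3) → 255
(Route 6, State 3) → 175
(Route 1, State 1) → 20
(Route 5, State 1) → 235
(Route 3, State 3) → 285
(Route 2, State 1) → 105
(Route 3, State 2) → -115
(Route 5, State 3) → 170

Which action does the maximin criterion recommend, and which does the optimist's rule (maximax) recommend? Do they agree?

Row minima: Route 1=-10, Route 2=-125, Route 3=-115, Route 4=-135, Route 5=170, Route 6=-85
Best worst-case = 170 → Route 5.
Row maxima: Route 1=240, Route 2=105, Route 3=285, Route 4=255, Route 5=290, Route 6=175
Best best-case = 290 → Route 5.

maximin → Route 5; maximax → Route 5 (agree)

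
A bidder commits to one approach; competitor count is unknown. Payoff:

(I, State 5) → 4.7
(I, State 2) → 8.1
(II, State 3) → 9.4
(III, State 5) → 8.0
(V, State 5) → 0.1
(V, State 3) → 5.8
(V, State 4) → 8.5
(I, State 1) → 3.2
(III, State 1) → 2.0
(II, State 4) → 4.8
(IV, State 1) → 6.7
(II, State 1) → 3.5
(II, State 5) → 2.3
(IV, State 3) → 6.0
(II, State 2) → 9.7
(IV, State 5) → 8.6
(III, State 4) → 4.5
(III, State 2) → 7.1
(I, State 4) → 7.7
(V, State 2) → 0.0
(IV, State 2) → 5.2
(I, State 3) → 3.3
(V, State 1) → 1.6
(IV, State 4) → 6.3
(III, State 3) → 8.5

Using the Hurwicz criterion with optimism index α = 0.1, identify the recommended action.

I: 0.1·8.1 + 0.9·3.2 = 3.69
II: 0.1·9.7 + 0.9·2.3 = 3.04
III: 0.1·8.5 + 0.9·2.0 = 2.65
IV: 0.1·8.6 + 0.9·5.2 = 5.54
V: 0.1·8.5 + 0.9·0.0 = 0.85
Highest Hurwicz score = 5.54 → IV.

IV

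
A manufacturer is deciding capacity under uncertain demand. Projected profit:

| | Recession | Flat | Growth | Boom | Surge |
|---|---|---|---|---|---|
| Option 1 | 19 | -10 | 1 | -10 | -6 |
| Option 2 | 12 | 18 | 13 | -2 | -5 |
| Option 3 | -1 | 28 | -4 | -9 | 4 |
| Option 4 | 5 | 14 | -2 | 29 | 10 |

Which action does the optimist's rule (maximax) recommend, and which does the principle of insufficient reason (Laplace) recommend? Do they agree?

maximax → Option 4; laplace → Option 4 (agree)

Row maxima: Option 1=19, Option 2=18, Option 3=28, Option 4=29
Best best-case = 29 → Option 4.
Row averages: Option 1=-1.2, Option 2=7.2, Option 3=3.6, Option 4=11.2
Highest average = 11.2 → Option 4.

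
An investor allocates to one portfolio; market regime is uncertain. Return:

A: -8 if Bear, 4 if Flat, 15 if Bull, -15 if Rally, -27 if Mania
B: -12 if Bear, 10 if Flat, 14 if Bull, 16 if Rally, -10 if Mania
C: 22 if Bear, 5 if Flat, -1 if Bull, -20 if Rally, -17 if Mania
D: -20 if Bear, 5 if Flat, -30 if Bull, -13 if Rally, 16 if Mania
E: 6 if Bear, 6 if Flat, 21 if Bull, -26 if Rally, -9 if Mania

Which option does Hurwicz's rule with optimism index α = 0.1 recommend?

B

A: 0.1·15 + 0.9·(-27) = -22.8
B: 0.1·16 + 0.9·(-12) = -9.2
C: 0.1·22 + 0.9·(-20) = -15.8
D: 0.1·16 + 0.9·(-30) = -25.4
E: 0.1·21 + 0.9·(-26) = -21.3
Highest Hurwicz score = -9.2 → B.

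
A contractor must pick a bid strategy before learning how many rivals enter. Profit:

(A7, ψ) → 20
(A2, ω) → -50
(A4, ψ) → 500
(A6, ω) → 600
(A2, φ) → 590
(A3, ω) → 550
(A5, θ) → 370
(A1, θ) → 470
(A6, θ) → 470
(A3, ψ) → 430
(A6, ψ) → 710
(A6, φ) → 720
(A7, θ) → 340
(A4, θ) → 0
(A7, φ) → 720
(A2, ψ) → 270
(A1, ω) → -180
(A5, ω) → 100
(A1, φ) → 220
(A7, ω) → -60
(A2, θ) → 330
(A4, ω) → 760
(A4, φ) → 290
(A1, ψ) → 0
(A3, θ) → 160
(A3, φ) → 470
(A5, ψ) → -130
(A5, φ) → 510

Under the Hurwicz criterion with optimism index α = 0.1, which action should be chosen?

A6

A1: 0.1·470 + 0.9·(-180) = -115
A2: 0.1·590 + 0.9·(-50) = 14
A3: 0.1·550 + 0.9·160 = 199
A4: 0.1·760 + 0.9·0 = 76
A5: 0.1·510 + 0.9·(-130) = -66
A6: 0.1·720 + 0.9·470 = 495
A7: 0.1·720 + 0.9·(-60) = 18
Highest Hurwicz score = 495 → A6.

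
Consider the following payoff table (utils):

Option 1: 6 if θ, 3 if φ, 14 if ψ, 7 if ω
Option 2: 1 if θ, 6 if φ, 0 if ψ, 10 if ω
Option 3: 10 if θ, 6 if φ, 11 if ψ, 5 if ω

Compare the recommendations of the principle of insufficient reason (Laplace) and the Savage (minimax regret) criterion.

laplace → Option 3; minimax regret → Option 1 (disagree)

Row averages: Option 1=7.5, Option 2=4.25, Option 3=8
Highest average = 8 → Option 3.
Column bests: θ=10, φ=6, ψ=14, ω=10.
Option 1 regrets: 4, 3, 0, 3 → max 4
Option 2 regrets: 9, 0, 14, 0 → max 14
Option 3 regrets: 0, 0, 3, 5 → max 5
Smallest max regret = 4 → Option 1.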